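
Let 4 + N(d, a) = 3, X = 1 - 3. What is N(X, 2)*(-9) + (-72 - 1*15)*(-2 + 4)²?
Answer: -339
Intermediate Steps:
X = -2
N(d, a) = -1 (N(d, a) = -4 + 3 = -1)
N(X, 2)*(-9) + (-72 - 1*15)*(-2 + 4)² = -1*(-9) + (-72 - 1*15)*(-2 + 4)² = 9 + (-72 - 15)*2² = 9 - 87*4 = 9 - 348 = -339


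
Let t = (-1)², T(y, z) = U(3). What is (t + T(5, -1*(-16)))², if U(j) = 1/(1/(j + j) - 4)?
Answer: 289/529 ≈ 0.54631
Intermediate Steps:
U(j) = 1/(-4 + 1/(2*j)) (U(j) = 1/(1/(2*j) - 4) = 1/(-4 + 1/(2*j)))
T(y, z) = -6/23 (T(y, z) = -2*3/(-1 + 8*3) = -2*3/(-1 + 24) = -2*3/23 = -2*3*1/23 = -6/23)
t = 1
(t + T(5, -1*(-16)))² = (1 - 6/23)² = (17/23)² = 289/529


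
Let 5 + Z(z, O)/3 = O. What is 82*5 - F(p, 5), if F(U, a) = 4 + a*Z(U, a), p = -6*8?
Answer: 406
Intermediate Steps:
p = -48
Z(z, O) = -15 + 3*O
F(U, a) = 4 + a*(-15 + 3*a)
82*5 - F(p, 5) = 82*5 - (4 + 3*5*(-5 + 5)) = 410 - (4 + 3*5*0) = 410 - (4 + 0) = 410 - 1*4 = 410 - 4 = 406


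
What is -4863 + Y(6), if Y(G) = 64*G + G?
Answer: -4473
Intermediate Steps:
Y(G) = 65*G
-4863 + Y(6) = -4863 + 65*6 = -4863 + 390 = -4473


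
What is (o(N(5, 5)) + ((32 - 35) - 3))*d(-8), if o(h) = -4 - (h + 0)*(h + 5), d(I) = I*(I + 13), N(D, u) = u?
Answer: 2400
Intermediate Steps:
d(I) = I*(13 + I)
o(h) = -4 - h*(5 + h)
(o(N(5, 5)) + ((32 - 35) - 3))*d(-8) = ((-4 - 1*5**2 - 5*5) + ((32 - 35) - 3))*(-8*(13 - 8)) = ((-4 - 1*25 - 25) + (-3 - 3))*(-8*5) = ((-4 - 25 - 25) - 6)*(-40) = (-54 - 6)*(-40) = -60*(-40) = 2400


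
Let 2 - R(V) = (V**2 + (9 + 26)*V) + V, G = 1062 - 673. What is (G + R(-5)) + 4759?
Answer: 5305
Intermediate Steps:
G = 389
R(V) = 2 - V**2 - 36*V (R(V) = 2 - ((V**2 + (9 + 26)*V) + V) = 2 - ((V**2 + 35*V) + V) = 2 - (V**2 + 36*V) = 2 + (-V**2 - 36*V) = 2 - V**2 - 36*V)
(G + R(-5)) + 4759 = (389 + (2 - 1*(-5)**2 - 36*(-5))) + 4759 = (389 + (2 - 1*25 + 180)) + 4759 = (389 + (2 - 25 + 180)) + 4759 = (389 + 157) + 4759 = 546 + 4759 = 5305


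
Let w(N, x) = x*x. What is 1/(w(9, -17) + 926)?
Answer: 1/1215 ≈ 0.00082305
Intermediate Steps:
w(N, x) = x²
1/(w(9, -17) + 926) = 1/((-17)² + 926) = 1/(289 + 926) = 1/1215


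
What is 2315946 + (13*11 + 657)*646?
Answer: 2832746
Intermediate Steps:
2315946 + (13*11 + 657)*646 = 2315946 + (143 + 657)*646 = 2315946 + 800*646 = 2315946 + 516800 = 2832746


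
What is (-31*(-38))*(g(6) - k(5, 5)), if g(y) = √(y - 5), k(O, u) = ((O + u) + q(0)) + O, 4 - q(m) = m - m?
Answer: -21204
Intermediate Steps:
q(m) = 4 (q(m) = 4 - (m - m) = 4 - 1*0 = 4 + 0 = 4)
k(O, u) = 4 + u + 2*O (k(O, u) = ((O + u) + 4) + O = (4 + O + u) + O = 4 + u + 2*O)
g(y) = √(-5 + y)
(-31*(-38))*(g(6) - k(5, 5)) = (-31*(-38))*(√(-5 + 6) - (4 + 5 + 2*5)) = 1178*(√1 - (4 + 5 + 10)) = 1178*(1 - 1*19) = 1178*(1 - 19) = 1178*(-18) = -21204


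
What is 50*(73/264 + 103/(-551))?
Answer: 325775/72732 ≈ 4.4791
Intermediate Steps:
50*(73/264 + 103/(-551)) = 50*(73*(1/264) + 103*(-1/551)) = 50*(73/264 - 103/551) = 50*(13031/145464) = 325775/72732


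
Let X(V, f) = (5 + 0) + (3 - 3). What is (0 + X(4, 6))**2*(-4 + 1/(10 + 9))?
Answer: -1875/19 ≈ -98.684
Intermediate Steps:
X(V, f) = 5 (X(V, f) = 5 + 0 = 5)
(0 + X(4, 6))**2*(-4 + 1/(10 + 9)) = (0 + 5)**2*(-4 + 1/(10 + 9)) = 5**2*(-4 + 1/19) = 25*(-4 + 1/19) = 25*(-75/19) = -1875/19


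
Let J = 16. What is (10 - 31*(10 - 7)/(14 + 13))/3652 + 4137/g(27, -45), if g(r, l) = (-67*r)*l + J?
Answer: 140778755/2676145428 ≈ 0.052605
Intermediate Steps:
g(r, l) = 16 - 67*l*r (g(r, l) = (-67*r)*l + 16 = -67*l*r + 16 = 16 - 67*l*r)
(10 - 31*(10 - 7)/(14 + 13))/3652 + 4137/g(27, -45) = (10 - 31*(10 - 7)/(14 + 13))/3652 + 4137/(16 - 67*(-45)*27) = (10 - 93/27)*(1/3652) + 4137/(16 + 81405) = (10 - 93/27)*(1/3652) + 4137/81421 = (10 - 31*⅑)*(1/3652) + 4137*(1/81421) = (10 - 31/9)*(1/3652) + 4137/81421 = (59/9)*(1/3652) + 4137/81421 = 59/32868 + 4137/81421 = 140778755/2676145428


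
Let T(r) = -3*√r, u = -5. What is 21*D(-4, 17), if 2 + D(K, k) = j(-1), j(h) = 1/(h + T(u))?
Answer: 63*(I - 2*√5)/(-I + 3*√5) ≈ -42.457 + 3.0624*I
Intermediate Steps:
j(h) = 1/(h - 3*I*√5)
D(K, k) = -2 + 1/(-1 - 3*I*√5)
21*D(-4, 17) = 21*(3*(I - 2*√5)/(-I + 3*√5)) = 63*(I - 2*√5)/(-I + 3*√5)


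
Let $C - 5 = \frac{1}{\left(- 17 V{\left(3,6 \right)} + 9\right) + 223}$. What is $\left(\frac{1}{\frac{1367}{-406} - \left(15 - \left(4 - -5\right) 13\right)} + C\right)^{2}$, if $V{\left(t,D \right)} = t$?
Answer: $\frac{1321631929313536}{52535605941025} \approx 25.157$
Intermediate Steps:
$C = \frac{906}{181}$ ($C = 5 + \frac{1}{\left(\left(-17\right) 3 + 9\right) + 223} = 5 + \frac{1}{\left(-51 + 9\right) + 223} = 5 + \frac{1}{-42 + 223} = 5 + \frac{1}{181} = \frac{906}{181} \approx 5.0055$)
$\left(\frac{1}{\frac{1367}{-406} - \left(15 - \left(4 - -5\right) 13\right)} + C\right)^{2} = \left(\frac{1}{\frac{1367}{-406} - \left(15 - \left(4 - -5\right) 13\right)} + \frac{906}{181}\right)^{2} = \left(\frac{1}{1367 \left(- \frac{1}{406}\right) - \left(15 - \left(4 + 5\right) 13\right)} + \frac{906}{181}\right)^{2} = \left(\frac{1}{- \frac{1367}{406} + \left(-15 + 9 \cdot 13\right)} + \frac{906}{181}\right)^{2} = \left(\frac{1}{- \frac{1367}{406} + \left(-15 + 117\right)} + \frac{906}{181}\right)^{2} = \left(\frac{1}{- \frac{1367}{406} + 102} + \frac{906}{181}\right)^{2} = \left(\frac{1}{\frac{40045}{406}} + \frac{906}{181}\right)^{2} = \left(\frac{406}{40045} + \frac{906}{181}\right)^{2} = \left(\frac{36354256}{7248145}\right)^{2} = \frac{1321631929313536}{52535605941025}$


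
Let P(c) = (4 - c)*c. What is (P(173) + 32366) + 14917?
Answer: 18046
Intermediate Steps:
P(c) = c*(4 - c)
(P(173) + 32366) + 14917 = (173*(4 - 1*173) + 32366) + 14917 = (173*(4 - 173) + 32366) + 14917 = (173*(-169) + 32366) + 14917 = (-29237 + 32366) + 14917 = 3129 + 14917 = 18046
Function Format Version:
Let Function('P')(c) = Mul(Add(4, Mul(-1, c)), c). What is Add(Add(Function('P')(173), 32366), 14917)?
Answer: 18046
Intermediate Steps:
Function('P')(c) = Mul(c, Add(4, Mul(-1, c)))
Add(Add(Function('P')(173), 32366), 14917) = Add(Add(Mul(173, Add(4, Mul(-1, 173))), 32366), 14917) = Add(Add(Mul(173, Add(4, -173)), 32366), 14917) = Add(Add(Mul(173, -169), 32366), 14917) = Add(Add(-29237, 32366), 14917) = Add(3129, 14917) = 18046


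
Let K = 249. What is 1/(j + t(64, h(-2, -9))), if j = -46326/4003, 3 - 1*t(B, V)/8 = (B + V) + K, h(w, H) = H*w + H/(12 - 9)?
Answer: -4003/10454126 ≈ -0.00038291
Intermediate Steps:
h(w, H) = H/3 + H*w (h(w, H) = H*w + H/3 = H/3 + H*w)
t(B, V) = -1968 - 8*B - 8*V (t(B, V) = 24 - 8*((B + V) + 249) = 24 - 8*(249 + B + V) = 24 + (-1992 - 8*B - 8*V) = -1968 - 8*B - 8*V)
j = -46326/4003 (j = -46326*1/4003 = -46326/4003 ≈ -11.573)
1/(j + t(64, h(-2, -9))) = 1/(-46326/4003 + (-1968 - 8*64 - (-72)*(⅓ - 2))) = 1/(-46326/4003 + (-1968 - 512 - (-72)*(-5)/3)) = 1/(-46326/4003 + (-1968 - 512 - 8*15)) = 1/(-46326/4003 + (-1968 - 512 - 120)) = 1/(-46326/4003 - 2600) = 1/(-10454126/4003) = -4003/10454126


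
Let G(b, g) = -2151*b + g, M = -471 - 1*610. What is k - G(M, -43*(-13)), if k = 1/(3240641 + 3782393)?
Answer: -16334102246859/7023034 ≈ -2.3258e+6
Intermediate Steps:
M = -1081 (M = -471 - 610 = -1081)
G(b, g) = g - 2151*b
k = 1/7023034 ≈ 1.4239e-7
k - G(M, -43*(-13)) = 1/7023034 - (-43*(-13) - 2151*(-1081)) = 1/7023034 - (559 + 2325231) = 1/7023034 - 1*2325790 = 1/7023034 - 2325790 = -16334102246859/7023034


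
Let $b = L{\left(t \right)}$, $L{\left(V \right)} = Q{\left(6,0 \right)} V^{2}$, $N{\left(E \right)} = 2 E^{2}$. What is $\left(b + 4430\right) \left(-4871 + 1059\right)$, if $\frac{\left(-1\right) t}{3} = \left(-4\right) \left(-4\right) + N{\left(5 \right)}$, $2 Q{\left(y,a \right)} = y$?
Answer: $-465224104$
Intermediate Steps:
$Q{\left(y,a \right)} = \frac{y}{2}$
$t = -198$ ($t = - 3 \left(\left(-4\right) \left(-4\right) + 2 \cdot 5^{2}\right) = - 3 \left(16 + 2 \cdot 25\right) = - 3 \left(16 + 50\right) = \left(-3\right) 66 = -198$)
$L{\left(V \right)} = 3 V^{2}$ ($L{\left(V \right)} = \frac{1}{2} \cdot 6 V^{2} = 3 V^{2}$)
$b = 117612$ ($b = 3 \left(-198\right)^{2} = 3 \cdot 39204 = 117612$)
$\left(b + 4430\right) \left(-4871 + 1059\right) = \left(117612 + 4430\right) \left(-4871 + 1059\right) = 122042 \left(-3812\right) = -465224104$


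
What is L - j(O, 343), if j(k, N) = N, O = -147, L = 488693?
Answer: 488350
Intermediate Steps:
L - j(O, 343) = 488693 - 1*343 = 488693 - 343 = 488350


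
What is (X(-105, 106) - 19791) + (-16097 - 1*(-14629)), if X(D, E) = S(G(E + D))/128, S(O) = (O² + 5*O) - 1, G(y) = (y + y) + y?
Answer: -2721129/128 ≈ -21259.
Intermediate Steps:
G(y) = 3*y (G(y) = 2*y + y = 3*y)
S(O) = -1 + O² + 5*O
X(D, E) = -1/128 + (3*D + 3*E)²/128 + 15*D/128 + 15*E/128 (X(D, E) = (-1 + (3*(E + D))² + 5*(3*(E + D)))/128 = (-1 + (3*(D + E))² + 5*(3*(D + E)))*(1/128) = (-1 + (3*D + 3*E)² + 5*(3*D + 3*E))*(1/128) = (-1 + (3*D + 3*E)² + (15*D + 15*E))*(1/128) = (-1 + (3*D + 3*E)² + 15*D + 15*E)*(1/128) = -1/128 + (3*D + 3*E)²/128 + 15*D/128 + 15*E/128)
(X(-105, 106) - 19791) + (-16097 - 1*(-14629)) = ((-1/128 + 9*(-105 + 106)²/128 + (15/128)*(-105) + (15/128)*106) - 19791) + (-16097 - 1*(-14629)) = ((-1/128 + (9/128)*1² - 1575/128 + 795/64) - 19791) + (-16097 + 14629) = ((-1/128 + (9/128)*1 - 1575/128 + 795/64) - 19791) - 1468 = ((-1/128 + 9/128 - 1575/128 + 795/64) - 19791) - 1468 = (23/128 - 19791) - 1468 = -2533225/128 - 1468 = -2721129/128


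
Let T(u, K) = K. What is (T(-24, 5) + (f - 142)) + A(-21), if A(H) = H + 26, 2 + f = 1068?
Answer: 934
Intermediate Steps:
f = 1066 (f = -2 + 1068 = 1066)
A(H) = 26 + H
(T(-24, 5) + (f - 142)) + A(-21) = (5 + (1066 - 142)) + (26 - 21) = (5 + 924) + 5 = 929 + 5 = 934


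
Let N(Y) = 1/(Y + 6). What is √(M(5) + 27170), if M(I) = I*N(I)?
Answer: 5*√131505/11 ≈ 164.83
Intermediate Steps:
N(Y) = 1/(6 + Y)
M(I) = I/(6 + I)
√(M(5) + 27170) = √(5/(6 + 5) + 27170) = √(5/11 + 27170) = √(298875/11) = 5*√131505/11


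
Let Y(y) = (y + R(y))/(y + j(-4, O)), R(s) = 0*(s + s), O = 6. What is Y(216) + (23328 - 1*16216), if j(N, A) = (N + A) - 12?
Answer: 732644/103 ≈ 7113.0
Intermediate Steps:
j(N, A) = -12 + A + N (j(N, A) = (A + N) - 12 = -12 + A + N)
R(s) = 0 (R(s) = 0*(2*s) = 0)
Y(y) = y/(-10 + y) (Y(y) = (y + 0)/(y + (-12 + 6 - 4)) = y/(y - 10) = y/(-10 + y))
Y(216) + (23328 - 1*16216) = 216/(-10 + 216) + (23328 - 1*16216) = 216/206 + (23328 - 16216) = 216*(1/206) + 7112 = 108/103 + 7112 = 732644/103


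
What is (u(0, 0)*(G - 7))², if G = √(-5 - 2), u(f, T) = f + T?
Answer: 0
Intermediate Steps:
u(f, T) = T + f
G = I*√7 (G = √(-7) = I*√7 ≈ 2.6458*I)
(u(0, 0)*(G - 7))² = ((0 + 0)*(I*√7 - 7))² = (0*(-7 + I*√7))² = 0² = 0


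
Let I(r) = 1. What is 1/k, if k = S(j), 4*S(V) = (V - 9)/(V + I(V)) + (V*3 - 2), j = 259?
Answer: 104/20175 ≈ 0.0051549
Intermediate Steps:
S(V) = -½ + 3*V/4 + (-9 + V)/(4*(1 + V)) (S(V) = ((V - 9)/(V + 1) + (V*3 - 2))/4 = ((-9 + V)/(1 + V) + (3*V - 2))/4 = ((-9 + V)/(1 + V) + (-2 + 3*V))/4 = (-2 + 3*V + (-9 + V)/(1 + V))/4 = -½ + 3*V/4 + (-9 + V)/(4*(1 + V)))
k = 20175/104 (k = (-11 + 2*259 + 3*259²)/(4*(1 + 259)) = (¼)*(-11 + 518 + 3*67081)/260 = (¼)*(1/260)*(-11 + 518 + 201243) = (¼)*(1/260)*201750 = 20175/104 ≈ 193.99)
1/k = 1/(20175/104) = 104/20175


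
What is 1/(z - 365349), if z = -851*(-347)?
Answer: -1/70052 ≈ -1.4275e-5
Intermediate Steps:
z = 295297
1/(z - 365349) = 1/(295297 - 365349) = 1/(-70052) = -1/70052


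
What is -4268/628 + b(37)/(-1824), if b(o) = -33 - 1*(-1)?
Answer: -60662/8949 ≈ -6.7786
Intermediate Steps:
b(o) = -32 (b(o) = -33 + 1 = -32)
-4268/628 + b(37)/(-1824) = -4268/628 - 32/(-1824) = -4268*1/628 - 32*(-1/1824) = -1067/157 + 1/57 = -60662/8949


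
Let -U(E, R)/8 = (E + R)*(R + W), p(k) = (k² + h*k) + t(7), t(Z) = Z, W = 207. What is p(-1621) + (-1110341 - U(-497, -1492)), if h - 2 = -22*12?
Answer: 22388929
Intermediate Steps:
h = -262 (h = 2 - 22*12 = 2 - 264 = -262)
p(k) = 7 + k² - 262*k (p(k) = (k² - 262*k) + 7 = 7 + k² - 262*k)
U(E, R) = -8*(207 + R)*(E + R) (U(E, R) = -8*(E + R)*(R + 207) = -8*(E + R)*(207 + R) = -8*(207 + R)*(E + R))
p(-1621) + (-1110341 - U(-497, -1492)) = (7 + (-1621)² - 262*(-1621)) + (-1110341 - (-1656*(-497) - 1656*(-1492) - 8*(-1492)² - 8*(-497)*(-1492))) = (7 + 2627641 + 424702) + (-1110341 - (823032 + 2470752 - 8*2226064 - 5932192)) = 3052350 + (-1110341 - (823032 + 2470752 - 17808512 - 5932192)) = 3052350 + (-1110341 - 1*(-20446920)) = 3052350 + (-1110341 + 20446920) = 3052350 + 19336579 = 22388929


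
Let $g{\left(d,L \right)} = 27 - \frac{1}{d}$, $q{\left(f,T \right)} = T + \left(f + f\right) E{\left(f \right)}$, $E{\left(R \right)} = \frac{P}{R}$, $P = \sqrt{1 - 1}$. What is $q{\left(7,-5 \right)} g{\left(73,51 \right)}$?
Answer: $- \frac{9850}{73} \approx -134.93$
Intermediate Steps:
$P = 0$ ($P = \sqrt{0} = 0$)
$E{\left(R \right)} = 0$ ($E{\left(R \right)} = \frac{0}{R} = 0$)
$q{\left(f,T \right)} = T$ ($q{\left(f,T \right)} = T + \left(f + f\right) 0 = T + 2 f 0 = T + 0 = T$)
$q{\left(7,-5 \right)} g{\left(73,51 \right)} = - 5 \left(27 - \frac{1}{73}\right) = \left(-5\right) \frac{1970}{73} = - \frac{9850}{73}$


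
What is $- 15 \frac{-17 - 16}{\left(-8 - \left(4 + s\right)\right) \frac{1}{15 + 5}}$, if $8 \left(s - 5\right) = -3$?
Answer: $- \frac{79200}{133} \approx -595.49$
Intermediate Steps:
$s = \frac{37}{8}$ ($s = 5 + \frac{1}{8} \left(-3\right) = 5 - \frac{3}{8} = \frac{37}{8} \approx 4.625$)
$- 15 \frac{-17 - 16}{\left(-8 - \left(4 + s\right)\right) \frac{1}{15 + 5}} = - 15 \frac{-17 - 16}{\left(-8 - \left(\frac{37}{8} + \frac{4}{1}\right)\right) \frac{1}{15 + 5}} = - 15 \frac{-17 - 16}{\left(-8 - \frac{69}{8}\right) \frac{1}{20}} = - 15 \left(- \frac{33}{\left(-8 - \frac{69}{8}\right) \frac{1}{20}}\right) = - 15 \left(- \frac{33}{\left(- \frac{133}{8}\right) \frac{1}{20}}\right) = - 15 \left(- \frac{33}{- \frac{133}{160}}\right) = - 15 \left(\left(-33\right) \left(- \frac{160}{133}\right)\right) = \left(-15\right) \frac{5280}{133} = - \frac{79200}{133}$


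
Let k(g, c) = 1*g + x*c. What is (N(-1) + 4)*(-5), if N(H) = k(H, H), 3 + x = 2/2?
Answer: -25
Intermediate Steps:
x = -2 (x = -3 + 2/2 = -3 + 2*(½) = -3 + 1 = -2)
k(g, c) = g - 2*c (k(g, c) = 1*g - 2*c = g - 2*c)
N(H) = -H (N(H) = H - 2*H = -H)
(N(-1) + 4)*(-5) = (-1*(-1) + 4)*(-5) = (1 + 4)*(-5) = 5*(-5) = -25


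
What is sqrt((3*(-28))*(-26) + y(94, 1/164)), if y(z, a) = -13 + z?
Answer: sqrt(2265) ≈ 47.592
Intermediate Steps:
sqrt((3*(-28))*(-26) + y(94, 1/164)) = sqrt((3*(-28))*(-26) + (-13 + 94)) = sqrt(-84*(-26) + 81) = sqrt(2184 + 81) = sqrt(2265)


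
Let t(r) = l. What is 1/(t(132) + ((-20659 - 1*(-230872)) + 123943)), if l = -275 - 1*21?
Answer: 1/333860 ≈ 2.9953e-6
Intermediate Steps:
l = -296 (l = -275 - 21 = -296)
t(r) = -296
1/(t(132) + ((-20659 - 1*(-230872)) + 123943)) = 1/(-296 + ((-20659 - 1*(-230872)) + 123943)) = 1/(-296 + ((-20659 + 230872) + 123943)) = 1/(-296 + (210213 + 123943)) = 1/(-296 + 334156) = 1/333860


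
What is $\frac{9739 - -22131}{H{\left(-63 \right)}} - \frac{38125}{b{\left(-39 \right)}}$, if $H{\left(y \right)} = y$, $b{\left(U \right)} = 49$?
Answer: $- \frac{566215}{441} \approx -1283.9$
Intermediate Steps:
$\frac{9739 - -22131}{H{\left(-63 \right)}} - \frac{38125}{b{\left(-39 \right)}} = \frac{9739 - -22131}{-63} - \frac{38125}{49} = \left(9739 + 22131\right) \left(- \frac{1}{63}\right) - \frac{38125}{49} = 31870 \left(- \frac{1}{63}\right) - \frac{38125}{49} = - \frac{31870}{63} - \frac{38125}{49} = - \frac{566215}{441}$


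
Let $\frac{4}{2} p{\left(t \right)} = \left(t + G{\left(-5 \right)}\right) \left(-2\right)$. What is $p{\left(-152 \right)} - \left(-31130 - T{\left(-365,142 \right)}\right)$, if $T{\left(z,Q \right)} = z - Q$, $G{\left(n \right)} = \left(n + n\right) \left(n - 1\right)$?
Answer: $30715$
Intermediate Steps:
$G{\left(n \right)} = 2 n \left(-1 + n\right)$
$p{\left(t \right)} = -60 - t$ ($p{\left(t \right)} = \frac{\left(t + 2 \left(-5\right) \left(-1 - 5\right)\right) \left(-2\right)}{2} = \frac{\left(t + 2 \left(-5\right) \left(-6\right)\right) \left(-2\right)}{2} = \frac{\left(t + 60\right) \left(-2\right)}{2} = \frac{\left(60 + t\right) \left(-2\right)}{2} = \frac{-120 - 2 t}{2} = -60 - t$)
$p{\left(-152 \right)} - \left(-31130 - T{\left(-365,142 \right)}\right) = \left(-60 - -152\right) + \left(\left(\left(-365 - 142\right) + 105588\right) - 74458\right) = \left(-60 + 152\right) + \left(\left(\left(-365 - 142\right) + 105588\right) - 74458\right) = 92 + \left(\left(-507 + 105588\right) - 74458\right) = 92 + \left(105081 - 74458\right) = 92 + 30623 = 30715$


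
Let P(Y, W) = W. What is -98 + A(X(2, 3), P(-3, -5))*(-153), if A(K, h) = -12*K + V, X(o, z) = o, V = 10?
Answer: 2044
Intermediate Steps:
A(K, h) = 10 - 12*K (A(K, h) = -12*K + 10 = 10 - 12*K)
-98 + A(X(2, 3), P(-3, -5))*(-153) = -98 + (10 - 12*2)*(-153) = -98 + (10 - 24)*(-153) = -98 - 14*(-153) = -98 + 2142 = 2044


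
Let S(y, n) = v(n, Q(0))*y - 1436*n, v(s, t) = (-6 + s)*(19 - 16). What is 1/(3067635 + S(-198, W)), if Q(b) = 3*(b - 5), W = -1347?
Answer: 1/5805609 ≈ 1.7225e-7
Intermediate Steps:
Q(b) = -15 + 3*b (Q(b) = 3*(-5 + b) = -15 + 3*b)
v(s, t) = -18 + 3*s (v(s, t) = (-6 + s)*3 = -18 + 3*s)
S(y, n) = -1436*n + y*(-18 + 3*n) (S(y, n) = (-18 + 3*n)*y - 1436*n = y*(-18 + 3*n) - 1436*n = -1436*n + y*(-18 + 3*n))
1/(3067635 + S(-198, W)) = 1/(3067635 + (-1436*(-1347) + 3*(-198)*(-6 - 1347))) = 1/(3067635 + (1934292 + 3*(-198)*(-1353))) = 1/(3067635 + (1934292 + 803682)) = 1/(3067635 + 2737974) = 1/5805609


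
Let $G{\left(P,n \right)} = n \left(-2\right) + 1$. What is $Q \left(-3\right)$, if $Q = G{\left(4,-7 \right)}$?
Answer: $-45$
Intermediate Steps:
$G{\left(P,n \right)} = 1 - 2 n$ ($G{\left(P,n \right)} = - 2 n + 1 = 1 - 2 n$)
$Q = 15$ ($Q = 1 - -14 = 1 + 14 = 15$)
$Q \left(-3\right) = 15 \left(-3\right) = -45$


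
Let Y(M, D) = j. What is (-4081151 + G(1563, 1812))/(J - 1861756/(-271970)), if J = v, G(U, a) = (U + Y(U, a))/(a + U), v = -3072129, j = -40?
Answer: 374608298725094/281989708551225 ≈ 1.3284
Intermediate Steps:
Y(M, D) = -40
G(U, a) = (-40 + U)/(U + a) (G(U, a) = (U - 40)/(a + U) = (-40 + U)/(U + a))
J = -3072129
(-4081151 + G(1563, 1812))/(J - 1861756/(-271970)) = (-4081151 + (-40 + 1563)/(1563 + 1812))/(-3072129 - 1861756/(-271970)) = (-4081151 + 1523/3375)/(-3072129 - 1861756*(-1/271970)) = (-4081151 + (1/3375)*1523)/(-3072129 + 930878/135985) = (-4081151 + 1523/3375)/(-417762531187/135985) = -13773883102/3375*(-135985/417762531187) = 374608298725094/281989708551225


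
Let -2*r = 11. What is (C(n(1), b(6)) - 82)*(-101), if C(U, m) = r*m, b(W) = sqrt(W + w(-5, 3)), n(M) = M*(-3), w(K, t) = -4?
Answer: 8282 + 1111*sqrt(2)/2 ≈ 9067.6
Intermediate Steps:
n(M) = -3*M
r = -11/2 (r = -1/2*11 = -11/2 ≈ -5.5000)
b(W) = sqrt(-4 + W) (b(W) = sqrt(W - 4) = sqrt(-4 + W))
C(U, m) = -11*m/2
(C(n(1), b(6)) - 82)*(-101) = (-11*sqrt(-4 + 6)/2 - 82)*(-101) = (-11*sqrt(2)/2 - 82)*(-101) = (-82 - 11*sqrt(2)/2)*(-101) = 8282 + 1111*sqrt(2)/2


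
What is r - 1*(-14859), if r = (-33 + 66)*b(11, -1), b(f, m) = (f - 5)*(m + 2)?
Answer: 15057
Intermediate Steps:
b(f, m) = (-5 + f)*(2 + m)
r = 198 (r = (-33 + 66)*(-10 - 5*(-1) + 2*11 + 11*(-1)) = 33*(-10 + 5 + 22 - 11) = 33*6 = 198)
r - 1*(-14859) = 198 - 1*(-14859) = 198 + 14859 = 15057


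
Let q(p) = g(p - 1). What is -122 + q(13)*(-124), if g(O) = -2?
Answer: 126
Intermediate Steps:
q(p) = -2
-122 + q(13)*(-124) = -122 - 2*(-124) = -122 + 248 = 126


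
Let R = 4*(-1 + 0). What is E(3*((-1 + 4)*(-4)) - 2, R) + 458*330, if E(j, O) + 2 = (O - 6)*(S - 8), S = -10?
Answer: 151318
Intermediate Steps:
R = -4 (R = 4*(-1) = -4)
E(j, O) = 106 - 18*O (E(j, O) = -2 + (O - 6)*(-10 - 8) = -2 + (-6 + O)*(-18) = -2 + (108 - 18*O) = 106 - 18*O)
E(3*((-1 + 4)*(-4)) - 2, R) + 458*330 = (106 - 18*(-4)) + 458*330 = (106 + 72) + 151140 = 178 + 151140 = 151318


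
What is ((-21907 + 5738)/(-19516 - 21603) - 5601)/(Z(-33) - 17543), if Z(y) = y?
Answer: 115145675/361353772 ≈ 0.31865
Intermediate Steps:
((-21907 + 5738)/(-19516 - 21603) - 5601)/(Z(-33) - 17543) = ((-21907 + 5738)/(-19516 - 21603) - 5601)/(-33 - 17543) = (-16169/(-41119) - 5601)/(-17576) = (-16169*(-1/41119) - 5601)*(-1/17576) = (16169/41119 - 5601)*(-1/17576) = -230291350/41119*(-1/17576) = 115145675/361353772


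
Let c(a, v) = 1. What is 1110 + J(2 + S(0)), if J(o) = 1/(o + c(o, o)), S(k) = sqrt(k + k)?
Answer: 3331/3 ≈ 1110.3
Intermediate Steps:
S(k) = sqrt(2)*sqrt(k) (S(k) = sqrt(2*k) = sqrt(2)*sqrt(k))
J(o) = 1/(1 + o) (J(o) = 1/(o + 1) = 1/(1 + o))
1110 + J(2 + S(0)) = 1110 + 1/(1 + (2 + sqrt(2)*sqrt(0))) = 1110 + 1/(1 + (2 + sqrt(2)*0)) = 1110 + 1/(1 + (2 + 0)) = 1110 + 1/(1 + 2) = 1110 + 1/3 = 3331/3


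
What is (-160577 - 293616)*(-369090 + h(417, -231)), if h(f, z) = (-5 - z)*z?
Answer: 191349694128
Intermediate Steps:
h(f, z) = z*(-5 - z)
(-160577 - 293616)*(-369090 + h(417, -231)) = (-160577 - 293616)*(-369090 - 1*(-231)*(5 - 231)) = -454193*(-369090 - 1*(-231)*(-226)) = -454193*(-369090 - 52206) = -454193*(-421296) = 191349694128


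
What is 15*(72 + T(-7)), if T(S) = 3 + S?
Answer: 1020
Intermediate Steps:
15*(72 + T(-7)) = 15*(72 + (3 - 7)) = 15*(72 - 4) = 15*68 = 1020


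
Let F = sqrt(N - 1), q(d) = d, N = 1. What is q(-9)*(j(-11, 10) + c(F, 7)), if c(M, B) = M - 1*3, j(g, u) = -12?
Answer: 135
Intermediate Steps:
F = 0 (F = sqrt(1 - 1) = sqrt(0) = 0)
c(M, B) = -3 + M (c(M, B) = M - 3 = -3 + M)
q(-9)*(j(-11, 10) + c(F, 7)) = -9*(-12 + (-3 + 0)) = -9*(-12 - 3) = -9*(-15) = 135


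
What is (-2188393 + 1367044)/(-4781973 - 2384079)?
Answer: 91261/796228 ≈ 0.11462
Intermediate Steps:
(-2188393 + 1367044)/(-4781973 - 2384079) = -821349/(-7166052) = -821349*(-1/7166052) = 91261/796228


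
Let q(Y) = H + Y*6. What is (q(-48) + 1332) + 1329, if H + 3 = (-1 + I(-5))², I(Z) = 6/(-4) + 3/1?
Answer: 9481/4 ≈ 2370.3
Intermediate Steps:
I(Z) = 3/2 (I(Z) = 6*(-¼) + 3*1 = -3/2 + 3 = 3/2)
H = -11/4 (H = -3 + (-1 + 3/2)² = -3 + (½)² = -3 + ¼ = -11/4 ≈ -2.7500)
q(Y) = -11/4 + 6*Y (q(Y) = -11/4 + Y*6 = -11/4 + 6*Y)
(q(-48) + 1332) + 1329 = ((-11/4 + 6*(-48)) + 1332) + 1329 = ((-11/4 - 288) + 1332) + 1329 = (-1163/4 + 1332) + 1329 = 4165/4 + 1329 = 9481/4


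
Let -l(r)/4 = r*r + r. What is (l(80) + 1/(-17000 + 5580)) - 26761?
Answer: -601617021/11420 ≈ -52681.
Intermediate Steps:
l(r) = -4*r - 4*r² (l(r) = -4*(r*r + r) = -4*(r² + r) = -4*(r + r²) = -4*r - 4*r²)
(l(80) + 1/(-17000 + 5580)) - 26761 = (-4*80*(1 + 80) + 1/(-17000 + 5580)) - 26761 = (-4*80*81 + 1/(-11420)) - 26761 = (-25920 - 1/11420) - 26761 = -296006401/11420 - 26761 = -601617021/11420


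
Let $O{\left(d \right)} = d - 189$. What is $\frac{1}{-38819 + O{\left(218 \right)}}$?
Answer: $- \frac{1}{38790} \approx -2.578 \cdot 10^{-5}$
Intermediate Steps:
$O{\left(d \right)} = -189 + d$
$\frac{1}{-38819 + O{\left(218 \right)}} = \frac{1}{-38819 + \left(-189 + 218\right)} = \frac{1}{-38819 + 29} = \frac{1}{-38790} = - \frac{1}{38790}$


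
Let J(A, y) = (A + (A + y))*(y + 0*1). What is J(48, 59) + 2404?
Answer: 11549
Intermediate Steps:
J(A, y) = y*(y + 2*A) (J(A, y) = (y + 2*A)*(y + 0) = (y + 2*A)*y = y*(y + 2*A))
J(48, 59) + 2404 = 59*(59 + 2*48) + 2404 = 59*(59 + 96) + 2404 = 59*155 + 2404 = 9145 + 2404 = 11549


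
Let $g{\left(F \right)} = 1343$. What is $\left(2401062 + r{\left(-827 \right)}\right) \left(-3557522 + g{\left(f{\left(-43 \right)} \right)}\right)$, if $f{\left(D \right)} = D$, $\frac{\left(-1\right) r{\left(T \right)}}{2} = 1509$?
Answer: $-8527873713876$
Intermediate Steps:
$r{\left(T \right)} = -3018$ ($r{\left(T \right)} = \left(-2\right) 1509 = -3018$)
$\left(2401062 + r{\left(-827 \right)}\right) \left(-3557522 + g{\left(f{\left(-43 \right)} \right)}\right) = \left(2401062 - 3018\right) \left(-3557522 + 1343\right) = 2398044 \left(-3556179\right) = -8527873713876$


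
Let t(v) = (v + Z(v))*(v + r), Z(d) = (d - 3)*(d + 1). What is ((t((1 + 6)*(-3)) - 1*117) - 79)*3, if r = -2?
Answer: -32259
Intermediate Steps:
Z(d) = (1 + d)*(-3 + d) (Z(d) = (-3 + d)*(1 + d) = (1 + d)*(-3 + d))
t(v) = (-2 + v)*(-3 + v² - v) (t(v) = (v + (-3 + v² - 2*v))*(v - 2) = (-3 + v² - v)*(-2 + v) = (-2 + v)*(-3 + v² - v))
((t((1 + 6)*(-3)) - 1*117) - 79)*3 = (((6 + ((1 + 6)*(-3))³ - (1 + 6)*(-3) - 3*9*(1 + 6)²) - 1*117) - 79)*3 = (((6 + (7*(-3))³ - 7*(-3) - 3*(7*(-3))²) - 117) - 79)*3 = (((6 + (-21)³ - 1*(-21) - 3*(-21)²) - 117) - 79)*3 = (((6 - 9261 + 21 - 3*441) - 117) - 79)*3 = (((6 - 9261 + 21 - 1323) - 117) - 79)*3 = ((-10557 - 117) - 79)*3 = (-10674 - 79)*3 = -10753*3 = -32259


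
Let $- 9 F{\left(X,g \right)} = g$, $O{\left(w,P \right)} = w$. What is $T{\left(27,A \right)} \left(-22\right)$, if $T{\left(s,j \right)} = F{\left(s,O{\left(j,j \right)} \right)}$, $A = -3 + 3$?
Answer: $0$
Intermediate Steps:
$F{\left(X,g \right)} = - \frac{g}{9}$
$A = 0$
$T{\left(s,j \right)} = - \frac{j}{9}$
$T{\left(27,A \right)} \left(-22\right) = \left(- \frac{1}{9}\right) 0 \left(-22\right) = 0 \left(-22\right) = 0$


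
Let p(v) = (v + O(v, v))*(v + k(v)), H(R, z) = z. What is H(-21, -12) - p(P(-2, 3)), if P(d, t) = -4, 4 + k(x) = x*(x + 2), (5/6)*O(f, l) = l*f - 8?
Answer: -12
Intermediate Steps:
O(f, l) = -48/5 + 6*f*l/5 (O(f, l) = 6*(l*f - 8)/5 = 6*(f*l - 8)/5 = 6*(-8 + f*l)/5 = -48/5 + 6*f*l/5)
k(x) = -4 + x*(2 + x) (k(x) = -4 + x*(x + 2) = -4 + x*(2 + x))
p(v) = (-4 + v² + 3*v)*(-48/5 + v + 6*v²/5) (p(v) = (v + (-48/5 + 6*v*v/5))*(v + (-4 + v² + 2*v)) = (v + (-48/5 + 6*v²/5))*(-4 + v² + 3*v) = (-48/5 + v + 6*v²/5)*(-4 + v² + 3*v) = (-4 + v² + 3*v)*(-48/5 + v + 6*v²/5))
H(-21, -12) - p(P(-2, 3)) = -12 - (192/5 - 164/5*(-4) - 57/5*(-4)² + (6/5)*(-4)⁴ + (23/5)*(-4)³) = -12 - (192/5 + 656/5 - 57/5*16 + (6/5)*256 + (23/5)*(-64)) = -12 - (192/5 + 656/5 - 912/5 + 1536/5 - 1472/5) = -12 - 1*0 = -12 + 0 = -12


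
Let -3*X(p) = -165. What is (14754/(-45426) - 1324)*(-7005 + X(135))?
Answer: 69683917850/7571 ≈ 9.2041e+6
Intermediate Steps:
X(p) = 55 (X(p) = -1/3*(-165) = 55)
(14754/(-45426) - 1324)*(-7005 + X(135)) = (14754/(-45426) - 1324)*(-7005 + 55) = (14754*(-1/45426) - 1324)*(-6950) = (-2459/7571 - 1324)*(-6950) = -10026463/7571*(-6950) = 69683917850/7571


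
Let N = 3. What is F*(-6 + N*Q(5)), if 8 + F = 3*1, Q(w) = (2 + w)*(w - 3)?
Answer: -180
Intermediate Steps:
Q(w) = (-3 + w)*(2 + w) (Q(w) = (2 + w)*(-3 + w) = (-3 + w)*(2 + w))
F = -5 (F = -8 + 3*1 = -8 + 3 = -5)
F*(-6 + N*Q(5)) = -5*(-6 + 3*(-6 + 5**2 - 1*5)) = -5*(-6 + 3*(-6 + 25 - 5)) = -5*(-6 + 3*14) = -5*(-6 + 42) = -5*36 = -180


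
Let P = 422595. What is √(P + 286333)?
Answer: 8*√11077 ≈ 841.98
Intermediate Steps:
√(P + 286333) = √(422595 + 286333) = √708928 = 8*√11077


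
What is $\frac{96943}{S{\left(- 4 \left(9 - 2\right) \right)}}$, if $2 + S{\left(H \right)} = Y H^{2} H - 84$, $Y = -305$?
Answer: $\frac{96943}{6695274} \approx 0.014479$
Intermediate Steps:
$S{\left(H \right)} = -86 - 305 H^{3}$ ($S{\left(H \right)} = -2 + \left(- 305 H^{2} H - 84\right) = -2 - \left(84 + 305 H^{3}\right) = -86 - 305 H^{3}$)
$\frac{96943}{S{\left(- 4 \left(9 - 2\right) \right)}} = \frac{96943}{-86 - 305 \left(- 4 \left(9 - 2\right)\right)^{3}} = \frac{96943}{-86 - 305 \left(\left(-4\right) 7\right)^{3}} = \frac{96943}{-86 - 305 \left(-28\right)^{3}} = \frac{96943}{-86 - -6695360} = \frac{96943}{-86 + 6695360} = \frac{96943}{6695274}$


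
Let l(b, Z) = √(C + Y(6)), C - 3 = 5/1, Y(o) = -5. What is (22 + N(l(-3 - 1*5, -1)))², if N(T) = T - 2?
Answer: (20 + √3)² ≈ 472.28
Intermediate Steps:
C = 8 (C = 3 + 5/1 = 3 + 5*1 = 3 + 5 = 8)
l(b, Z) = √3 (l(b, Z) = √(8 - 5) = √3)
N(T) = -2 + T
(22 + N(l(-3 - 1*5, -1)))² = (22 + (-2 + √3))² = (20 + √3)²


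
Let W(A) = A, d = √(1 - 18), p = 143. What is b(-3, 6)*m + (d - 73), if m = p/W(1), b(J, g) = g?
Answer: 785 + I*√17 ≈ 785.0 + 4.1231*I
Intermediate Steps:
d = I*√17 (d = √(-17) = I*√17 ≈ 4.1231*I)
m = 143 (m = 143/1 = 143*1 = 143)
b(-3, 6)*m + (d - 73) = 6*143 + (I*√17 - 73) = 858 + (-73 + I*√17) = 785 + I*√17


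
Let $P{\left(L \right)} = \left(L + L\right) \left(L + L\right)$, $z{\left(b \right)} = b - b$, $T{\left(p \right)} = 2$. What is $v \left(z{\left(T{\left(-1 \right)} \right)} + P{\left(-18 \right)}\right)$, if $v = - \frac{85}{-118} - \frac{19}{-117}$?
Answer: $\frac{877464}{767} \approx 1144.0$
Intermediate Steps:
$v = \frac{12187}{13806}$ ($v = \left(-85\right) \left(- \frac{1}{118}\right) - - \frac{19}{117} = \frac{85}{118} + \frac{19}{117} = \frac{12187}{13806} \approx 0.88273$)
$z{\left(b \right)} = 0$
$P{\left(L \right)} = 4 L^{2}$ ($P{\left(L \right)} = 2 L 2 L = 4 L^{2}$)
$v \left(z{\left(T{\left(-1 \right)} \right)} + P{\left(-18 \right)}\right) = \frac{12187 \left(0 + 4 \left(-18\right)^{2}\right)}{13806} = \frac{12187 \left(0 + 4 \cdot 324\right)}{13806} = \frac{12187 \left(0 + 1296\right)}{13806} = \frac{12187}{13806} \cdot 1296 = \frac{877464}{767}$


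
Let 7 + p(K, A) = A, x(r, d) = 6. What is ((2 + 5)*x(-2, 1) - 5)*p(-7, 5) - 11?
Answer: -85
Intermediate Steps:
p(K, A) = -7 + A
((2 + 5)*x(-2, 1) - 5)*p(-7, 5) - 11 = ((2 + 5)*6 - 5)*(-7 + 5) - 11 = (7*6 - 5)*(-2) - 11 = (42 - 5)*(-2) - 11 = 37*(-2) - 11 = -74 - 11 = -85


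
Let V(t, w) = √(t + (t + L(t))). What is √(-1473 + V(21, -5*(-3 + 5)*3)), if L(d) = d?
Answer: √(-1473 + 3*√7) ≈ 38.276*I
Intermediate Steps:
V(t, w) = √3*√t (V(t, w) = √(t + (t + t)) = √(t + 2*t) = √(3*t) = √3*√t)
√(-1473 + V(21, -5*(-3 + 5)*3)) = √(-1473 + √3*√21) = √(-1473 + 3*√7)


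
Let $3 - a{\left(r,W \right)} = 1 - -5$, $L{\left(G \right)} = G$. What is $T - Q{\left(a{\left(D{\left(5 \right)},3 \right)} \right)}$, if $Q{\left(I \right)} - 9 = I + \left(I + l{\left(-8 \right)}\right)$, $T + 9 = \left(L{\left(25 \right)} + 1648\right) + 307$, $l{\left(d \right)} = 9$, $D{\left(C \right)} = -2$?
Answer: $1959$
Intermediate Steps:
$a{\left(r,W \right)} = -3$ ($a{\left(r,W \right)} = 3 - \left(1 - -5\right) = 3 - \left(1 + 5\right) = 3 - 6 = -3$)
$T = 1971$ ($T = -9 + \left(\left(25 + 1648\right) + 307\right) = -9 + \left(1673 + 307\right) = -9 + 1980 = 1971$)
$Q{\left(I \right)} = 18 + 2 I$ ($Q{\left(I \right)} = 9 + \left(I + \left(I + 9\right)\right) = 9 + \left(I + \left(9 + I\right)\right) = 9 + \left(9 + 2 I\right) = 18 + 2 I$)
$T - Q{\left(a{\left(D{\left(5 \right)},3 \right)} \right)} = 1971 - \left(18 + 2 \left(-3\right)\right) = 1971 - \left(18 - 6\right) = 1971 - 12 = 1959$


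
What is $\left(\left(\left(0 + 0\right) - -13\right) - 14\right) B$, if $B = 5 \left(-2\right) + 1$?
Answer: $9$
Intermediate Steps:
$B = -9$ ($B = -10 + 1 = -9$)
$\left(\left(\left(0 + 0\right) - -13\right) - 14\right) B = \left(\left(\left(0 + 0\right) - -13\right) - 14\right) \left(-9\right) = \left(\left(0 + 13\right) - 14\right) \left(-9\right) = \left(13 - 14\right) \left(-9\right) = \left(-1\right) \left(-9\right) = 9$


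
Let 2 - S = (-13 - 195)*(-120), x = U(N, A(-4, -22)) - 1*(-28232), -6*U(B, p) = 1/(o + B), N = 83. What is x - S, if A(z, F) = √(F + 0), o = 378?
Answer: 147123539/2766 ≈ 53190.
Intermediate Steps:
A(z, F) = √F
U(B, p) = -1/(6*(378 + B))
x = 78089711/2766 (x = -1/(2268 + 6*83) - 1*(-28232) = -1/(2268 + 498) + 28232 = -1/2766 + 28232 = 78089711/2766 ≈ 28232.)
S = -24958 (S = 2 - (-13 - 195)*(-120) = 2 - (-208)*(-120) = 2 - 1*24960 = 2 - 24960 = -24958)
x - S = 78089711/2766 - 1*(-24958) = 78089711/2766 + 24958 = 147123539/2766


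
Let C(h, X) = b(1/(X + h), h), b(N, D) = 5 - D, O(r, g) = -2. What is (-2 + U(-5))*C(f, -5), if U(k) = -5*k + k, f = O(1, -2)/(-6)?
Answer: 84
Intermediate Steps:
f = 1/3 (f = -2/(-6) = -2*(-1/6) = 1/3 ≈ 0.33333)
C(h, X) = 5 - h
U(k) = -4*k
(-2 + U(-5))*C(f, -5) = (-2 - 4*(-5))*(5 - 1*1/3) = (-2 + 20)*(5 - 1/3) = 18*(14/3) = 84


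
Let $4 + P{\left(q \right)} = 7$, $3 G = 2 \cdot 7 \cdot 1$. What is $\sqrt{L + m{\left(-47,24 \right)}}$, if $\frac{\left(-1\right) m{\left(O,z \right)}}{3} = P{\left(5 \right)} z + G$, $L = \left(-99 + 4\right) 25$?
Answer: $i \sqrt{2605} \approx 51.039 i$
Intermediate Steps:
$L = -2375$ ($L = \left(-95\right) 25 = -2375$)
$G = \frac{14}{3}$ ($G = \frac{2 \cdot 7 \cdot 1}{3} = \frac{14 \cdot 1}{3} = \frac{1}{3} \cdot 14 = \frac{14}{3} \approx 4.6667$)
$P{\left(q \right)} = 3$ ($P{\left(q \right)} = -4 + 7 = 3$)
$m{\left(O,z \right)} = -14 - 9 z$ ($m{\left(O,z \right)} = - 3 \left(3 z + \frac{14}{3}\right) = - 3 \left(\frac{14}{3} + 3 z\right) = -14 - 9 z$)
$\sqrt{L + m{\left(-47,24 \right)}} = \sqrt{-2375 - 230} = \sqrt{-2605} = i \sqrt{2605}$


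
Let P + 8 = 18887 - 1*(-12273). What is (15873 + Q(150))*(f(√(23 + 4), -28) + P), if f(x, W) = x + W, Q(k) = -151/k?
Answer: 37049994038/75 + 2380799*√3/50 ≈ 4.9408e+8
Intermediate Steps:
P = 31152 (P = -8 + (18887 - 1*(-12273)) = -8 + (18887 + 12273) = -8 + 31160 = 31152)
f(x, W) = W + x
(15873 + Q(150))*(f(√(23 + 4), -28) + P) = (15873 - 151/150)*((-28 + √(23 + 4)) + 31152) = (15873 - 151*1/150)*((-28 + √27) + 31152) = (15873 - 151/150)*((-28 + 3*√3) + 31152) = 2380799*(31124 + 3*√3)/150 = 37049994038/75 + 2380799*√3/50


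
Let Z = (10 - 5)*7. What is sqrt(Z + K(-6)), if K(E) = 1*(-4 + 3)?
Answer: sqrt(34) ≈ 5.8309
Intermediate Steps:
K(E) = -1 (K(E) = 1*(-1) = -1)
Z = 35 (Z = 5*7 = 35)
sqrt(Z + K(-6)) = sqrt(35 - 1) = sqrt(34)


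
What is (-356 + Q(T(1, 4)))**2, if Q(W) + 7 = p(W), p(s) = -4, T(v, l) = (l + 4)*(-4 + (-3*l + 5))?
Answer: 134689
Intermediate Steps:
T(v, l) = (1 - 3*l)*(4 + l) (T(v, l) = (4 + l)*(-4 + (5 - 3*l)) = (4 + l)*(1 - 3*l) = (1 - 3*l)*(4 + l))
Q(W) = -11 (Q(W) = -7 - 4 = -11)
(-356 + Q(T(1, 4)))**2 = (-356 - 11)**2 = (-367)**2 = 134689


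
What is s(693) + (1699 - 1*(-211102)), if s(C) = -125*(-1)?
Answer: 212926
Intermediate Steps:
s(C) = 125
s(693) + (1699 - 1*(-211102)) = 125 + (1699 - 1*(-211102)) = 125 + (1699 + 211102) = 125 + 212801 = 212926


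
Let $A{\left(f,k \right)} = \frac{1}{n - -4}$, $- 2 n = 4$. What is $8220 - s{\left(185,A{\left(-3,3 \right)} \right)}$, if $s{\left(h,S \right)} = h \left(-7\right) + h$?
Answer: $9330$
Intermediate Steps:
$n = -2$ ($n = \left(- \frac{1}{2}\right) 4 = -2$)
$A{\left(f,k \right)} = \frac{1}{2}$ ($A{\left(f,k \right)} = \frac{1}{-2 - -4} = \frac{1}{-2 + \left(-3 + 7\right)} = \frac{1}{-2 + 4} = \frac{1}{2}$)
$s{\left(h,S \right)} = - 6 h$ ($s{\left(h,S \right)} = - 7 h + h = - 6 h$)
$8220 - s{\left(185,A{\left(-3,3 \right)} \right)} = 8220 - \left(-6\right) 185 = 8220 - -1110 = 8220 + 1110 = 9330$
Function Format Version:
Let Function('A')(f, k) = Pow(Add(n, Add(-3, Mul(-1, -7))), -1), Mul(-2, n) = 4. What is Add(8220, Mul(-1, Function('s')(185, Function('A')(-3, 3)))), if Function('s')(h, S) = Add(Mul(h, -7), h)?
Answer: 9330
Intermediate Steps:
n = -2 (n = Mul(Rational(-1, 2), 4) = -2)
Function('A')(f, k) = Rational(1, 2) (Function('A')(f, k) = Pow(Add(-2, Add(-3, Mul(-1, -7))), -1) = Pow(Add(-2, Add(-3, 7)), -1) = Pow(Add(-2, 4), -1) = Pow(2, -1) = Rational(1, 2))
Function('s')(h, S) = Mul(-6, h) (Function('s')(h, S) = Add(Mul(-7, h), h) = Mul(-6, h))
Add(8220, Mul(-1, Function('s')(185, Function('A')(-3, 3)))) = Add(8220, Mul(-1, Mul(-6, 185))) = Add(8220, Mul(-1, -1110)) = Add(8220, 1110) = 9330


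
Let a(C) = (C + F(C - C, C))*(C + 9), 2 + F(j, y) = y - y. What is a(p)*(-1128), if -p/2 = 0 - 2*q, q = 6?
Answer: -818928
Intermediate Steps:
p = 24 (p = -2*(0 - 2*6) = -2*(0 - 12) = -2*(-12) = 24)
F(j, y) = -2 (F(j, y) = -2 + (y - y) = -2 + 0 = -2)
a(C) = (-2 + C)*(9 + C) (a(C) = (C - 2)*(C + 9) = (-2 + C)*(9 + C))
a(p)*(-1128) = (-18 + 24² + 7*24)*(-1128) = (-18 + 576 + 168)*(-1128) = 726*(-1128) = -818928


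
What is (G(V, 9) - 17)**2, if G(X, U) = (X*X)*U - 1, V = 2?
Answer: 324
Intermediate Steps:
G(X, U) = -1 + U*X**2 (G(X, U) = X**2*U - 1 = U*X**2 - 1 = -1 + U*X**2)
(G(V, 9) - 17)**2 = ((-1 + 9*2**2) - 17)**2 = ((-1 + 9*4) - 17)**2 = ((-1 + 36) - 17)**2 = (35 - 17)**2 = 18**2 = 324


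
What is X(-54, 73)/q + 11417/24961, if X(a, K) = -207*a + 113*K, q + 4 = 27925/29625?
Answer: -574585692404/90433703 ≈ -6353.7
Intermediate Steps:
q = -3623/1185 (q = -4 + 27925/29625 = -4 + 27925*(1/29625) = -4 + 1117/1185 = -3623/1185 ≈ -3.0574)
X(-54, 73)/q + 11417/24961 = (-207*(-54) + 113*73)/(-3623/1185) + 11417/24961 = (11178 + 8249)*(-1185/3623) + 11417*(1/24961) = 19427*(-1185/3623) + 11417/24961 = -23020995/3623 + 11417/24961 = -574585692404/90433703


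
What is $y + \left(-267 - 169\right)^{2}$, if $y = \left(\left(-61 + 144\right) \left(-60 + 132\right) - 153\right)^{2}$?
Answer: $34097425$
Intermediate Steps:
$y = 33907329$ ($y = \left(83 \cdot 72 - 153\right)^{2} = \left(5976 - 153\right)^{2} = 5823^{2} = 33907329$)
$y + \left(-267 - 169\right)^{2} = 33907329 + \left(-267 - 169\right)^{2} = 33907329 + \left(-436\right)^{2} = 33907329 + 190096 = 34097425$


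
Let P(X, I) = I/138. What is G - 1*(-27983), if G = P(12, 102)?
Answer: 643626/23 ≈ 27984.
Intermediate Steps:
P(X, I) = I/138 (P(X, I) = I*(1/138) = I/138)
G = 17/23 (G = (1/138)*102 = 17/23 ≈ 0.73913)
G - 1*(-27983) = 17/23 - 1*(-27983) = 17/23 + 27983 = 643626/23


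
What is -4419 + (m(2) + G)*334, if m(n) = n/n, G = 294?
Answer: 94111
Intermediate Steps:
m(n) = 1
-4419 + (m(2) + G)*334 = -4419 + (1 + 294)*334 = -4419 + 295*334 = -4419 + 98530 = 94111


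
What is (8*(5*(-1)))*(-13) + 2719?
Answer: 3239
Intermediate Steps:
(8*(5*(-1)))*(-13) + 2719 = (8*(-5))*(-13) + 2719 = -40*(-13) + 2719 = 520 + 2719 = 3239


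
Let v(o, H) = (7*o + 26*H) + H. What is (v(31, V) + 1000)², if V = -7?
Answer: 1056784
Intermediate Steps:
v(o, H) = 7*o + 27*H
(v(31, V) + 1000)² = ((7*31 + 27*(-7)) + 1000)² = ((217 - 189) + 1000)² = (28 + 1000)² = 1028² = 1056784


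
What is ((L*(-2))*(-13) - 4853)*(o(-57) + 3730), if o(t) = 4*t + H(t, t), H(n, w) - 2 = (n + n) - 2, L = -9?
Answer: -17234756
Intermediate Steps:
H(n, w) = 2*n (H(n, w) = 2 + ((n + n) - 2) = 2 + (2*n - 2) = 2 + (-2 + 2*n) = 2*n)
o(t) = 6*t (o(t) = 4*t + 2*t = 6*t)
((L*(-2))*(-13) - 4853)*(o(-57) + 3730) = (-9*(-2)*(-13) - 4853)*(6*(-57) + 3730) = (18*(-13) - 4853)*(-342 + 3730) = (-234 - 4853)*3388 = -5087*3388 = -17234756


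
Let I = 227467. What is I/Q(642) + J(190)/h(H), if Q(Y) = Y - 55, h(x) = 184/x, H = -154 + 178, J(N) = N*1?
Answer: 5566331/13501 ≈ 412.29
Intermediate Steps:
J(N) = N
H = 24
Q(Y) = -55 + Y
I/Q(642) + J(190)/h(H) = 227467/(-55 + 642) + 190/((184/24)) = 227467/587 + 190/((184*(1/24))) = 227467*(1/587) + 190/(23/3) = 227467/587 + 190*(3/23) = 227467/587 + 570/23 = 5566331/13501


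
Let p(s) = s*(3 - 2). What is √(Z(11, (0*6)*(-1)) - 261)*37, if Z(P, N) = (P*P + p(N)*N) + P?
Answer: 37*I*√129 ≈ 420.24*I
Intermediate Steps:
p(s) = s (p(s) = s*1 = s)
Z(P, N) = P + N² + P² (Z(P, N) = (P*P + N*N) + P = (P² + N²) + P = (N² + P²) + P = P + N² + P²)
√(Z(11, (0*6)*(-1)) - 261)*37 = √((11 + ((0*6)*(-1))² + 11²) - 261)*37 = √((11 + (0*(-1))² + 121) - 261)*37 = √((11 + 0² + 121) - 261)*37 = √((11 + 0 + 121) - 261)*37 = √(132 - 261)*37 = √(-129)*37 = (I*√129)*37 = 37*I*√129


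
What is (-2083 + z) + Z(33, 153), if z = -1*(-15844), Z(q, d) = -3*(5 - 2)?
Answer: 13752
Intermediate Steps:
Z(q, d) = -9 (Z(q, d) = -3*3 = -9)
z = 15844
(-2083 + z) + Z(33, 153) = (-2083 + 15844) - 9 = 13761 - 9 = 13752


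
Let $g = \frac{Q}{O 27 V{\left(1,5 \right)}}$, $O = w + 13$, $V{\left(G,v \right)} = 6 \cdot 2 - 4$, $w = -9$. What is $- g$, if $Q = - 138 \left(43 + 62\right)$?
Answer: $\frac{805}{48} \approx 16.771$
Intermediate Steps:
$V{\left(G,v \right)} = 8$ ($V{\left(G,v \right)} = 12 - 4 = 8$)
$O = 4$ ($O = -9 + 13 = 4$)
$Q = -14490$ ($Q = \left(-138\right) 105 = -14490$)
$g = - \frac{805}{48}$ ($g = - \frac{14490}{4 \cdot 27 \cdot 8} = - \frac{14490}{108 \cdot 8} = - \frac{14490}{864} = \left(-14490\right) \frac{1}{864} = - \frac{805}{48} \approx -16.771$)
$- g = \left(-1\right) \left(- \frac{805}{48}\right) = \frac{805}{48}$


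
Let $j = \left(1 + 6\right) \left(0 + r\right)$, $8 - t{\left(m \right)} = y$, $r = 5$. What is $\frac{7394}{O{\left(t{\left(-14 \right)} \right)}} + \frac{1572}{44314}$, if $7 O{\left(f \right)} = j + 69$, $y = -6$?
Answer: $\frac{573441875}{1152164} \approx 497.71$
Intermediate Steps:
$t{\left(m \right)} = 14$ ($t{\left(m \right)} = 8 - -6 = 8 + 6 = 14$)
$j = 35$ ($j = \left(1 + 6\right) \left(0 + 5\right) = 7 \cdot 5 = 35$)
$O{\left(f \right)} = \frac{104}{7}$ ($O{\left(f \right)} = \frac{35 + 69}{7} = \frac{1}{7} \cdot 104 = \frac{104}{7}$)
$\frac{7394}{O{\left(t{\left(-14 \right)} \right)}} + \frac{1572}{44314} = \frac{7394}{\frac{104}{7}} + \frac{1572}{44314} = 7394 \cdot \frac{7}{104} + 1572 \cdot \frac{1}{44314} = \frac{25879}{52} + \frac{786}{22157} = \frac{573441875}{1152164}$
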